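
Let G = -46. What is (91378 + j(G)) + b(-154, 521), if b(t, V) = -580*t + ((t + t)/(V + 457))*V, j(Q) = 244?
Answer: 88400404/489 ≈ 1.8078e+5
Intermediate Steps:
b(t, V) = -580*t + 2*V*t/(457 + V) (b(t, V) = -580*t + ((2*t)/(457 + V))*V = -580*t + (2*t/(457 + V))*V = -580*t + 2*V*t/(457 + V))
(91378 + j(G)) + b(-154, 521) = (91378 + 244) - 2*(-154)*(132530 + 289*521)/(457 + 521) = 91622 - 2*(-154)*(132530 + 150569)/978 = 91622 - 2*(-154)*1/978*283099 = 91622 + 43597246/489 = 88400404/489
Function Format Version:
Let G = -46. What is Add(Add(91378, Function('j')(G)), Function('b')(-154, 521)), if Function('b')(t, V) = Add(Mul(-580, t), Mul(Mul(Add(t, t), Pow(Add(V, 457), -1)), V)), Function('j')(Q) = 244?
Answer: Rational(88400404, 489) ≈ 1.8078e+5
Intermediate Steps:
Function('b')(t, V) = Add(Mul(-580, t), Mul(2, V, t, Pow(Add(457, V), -1))) (Function('b')(t, V) = Add(Mul(-580, t), Mul(Mul(Mul(2, t), Pow(Add(457, V), -1)), V)) = Add(Mul(-580, t), Mul(Mul(2, t, Pow(Add(457, V), -1)), V)) = Add(Mul(-580, t), Mul(2, V, t, Pow(Add(457, V), -1))))
Add(Add(91378, Function('j')(G)), Function('b')(-154, 521)) = Add(Add(91378, 244), Mul(-2, -154, Pow(Add(457, 521), -1), Add(132530, Mul(289, 521)))) = Add(91622, Mul(-2, -154, Pow(978, -1), Add(132530, 150569))) = Add(91622, Mul(-2, -154, Rational(1, 978), 283099)) = Add(91622, Rational(43597246, 489)) = Rational(88400404, 489)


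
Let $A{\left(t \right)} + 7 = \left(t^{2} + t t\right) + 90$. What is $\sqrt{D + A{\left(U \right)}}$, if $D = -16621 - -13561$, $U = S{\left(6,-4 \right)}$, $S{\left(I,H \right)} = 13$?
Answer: $i \sqrt{2639} \approx 51.371 i$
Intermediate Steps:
$U = 13$
$A{\left(t \right)} = 83 + 2 t^{2}$ ($A{\left(t \right)} = -7 + \left(\left(t^{2} + t t\right) + 90\right) = -7 + \left(\left(t^{2} + t^{2}\right) + 90\right) = -7 + \left(2 t^{2} + 90\right) = -7 + \left(90 + 2 t^{2}\right) = 83 + 2 t^{2}$)
$D = -3060$ ($D = -16621 + 13561 = -3060$)
$\sqrt{D + A{\left(U \right)}} = \sqrt{-3060 + \left(83 + 2 \cdot 13^{2}\right)} = \sqrt{-3060 + \left(83 + 2 \cdot 169\right)} = \sqrt{-3060 + \left(83 + 338\right)} = \sqrt{-3060 + 421} = \sqrt{-2639} = i \sqrt{2639}$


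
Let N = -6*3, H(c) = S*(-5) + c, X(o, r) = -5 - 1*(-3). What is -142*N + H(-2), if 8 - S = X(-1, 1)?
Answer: 2504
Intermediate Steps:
X(o, r) = -2 (X(o, r) = -5 + 3 = -2)
S = 10 (S = 8 - 1*(-2) = 8 + 2 = 10)
H(c) = -50 + c (H(c) = 10*(-5) + c = -50 + c)
N = -18
-142*N + H(-2) = -142*(-18) + (-50 - 2) = 2556 - 52 = 2504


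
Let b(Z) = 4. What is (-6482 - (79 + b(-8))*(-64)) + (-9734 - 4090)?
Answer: -14994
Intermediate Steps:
(-6482 - (79 + b(-8))*(-64)) + (-9734 - 4090) = (-6482 - (79 + 4)*(-64)) + (-9734 - 4090) = (-6482 - 83*(-64)) - 13824 = (-6482 - 1*(-5312)) - 13824 = (-6482 + 5312) - 13824 = -1170 - 13824 = -14994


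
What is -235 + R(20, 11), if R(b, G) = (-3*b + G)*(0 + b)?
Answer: -1215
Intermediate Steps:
R(b, G) = b*(G - 3*b) (R(b, G) = (G - 3*b)*b = b*(G - 3*b))
-235 + R(20, 11) = -235 + 20*(11 - 3*20) = -235 + 20*(11 - 60) = -235 + 20*(-49) = -235 - 980 = -1215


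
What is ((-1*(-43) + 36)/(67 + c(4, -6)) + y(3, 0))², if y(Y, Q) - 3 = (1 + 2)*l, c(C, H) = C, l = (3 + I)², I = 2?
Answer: 31550689/5041 ≈ 6258.8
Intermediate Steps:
l = 25 (l = (3 + 2)² = 5² = 25)
y(Y, Q) = 78 (y(Y, Q) = 3 + (1 + 2)*25 = 3 + 3*25 = 3 + 75 = 78)
((-1*(-43) + 36)/(67 + c(4, -6)) + y(3, 0))² = ((-1*(-43) + 36)/(67 + 4) + 78)² = ((43 + 36)/71 + 78)² = (79*(1/71) + 78)² = (79/71 + 78)² = (5617/71)² = 31550689/5041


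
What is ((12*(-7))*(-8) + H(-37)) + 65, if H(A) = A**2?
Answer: 2106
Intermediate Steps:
((12*(-7))*(-8) + H(-37)) + 65 = ((12*(-7))*(-8) + (-37)**2) + 65 = (-84*(-8) + 1369) + 65 = (672 + 1369) + 65 = 2041 + 65 = 2106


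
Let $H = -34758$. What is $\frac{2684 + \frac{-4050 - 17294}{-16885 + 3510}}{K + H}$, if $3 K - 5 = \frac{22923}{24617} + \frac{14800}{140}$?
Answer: $- \frac{9284507397354}{120034959149375} \approx -0.077348$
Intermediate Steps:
$K = \frac{19238636}{516957}$ ($K = \frac{5}{3} + \frac{\frac{22923}{24617} + \frac{14800}{140}}{3} = \frac{5}{3} + \frac{22923 \cdot \frac{1}{24617} + 14800 \cdot \frac{1}{140}}{3} = \frac{5}{3} + \frac{\frac{22923}{24617} + \frac{740}{7}}{3} = \frac{5}{3} + \frac{1}{3} \cdot \frac{18377041}{172319} = \frac{5}{3} + \frac{18377041}{516957} = \frac{19238636}{516957} \approx 37.215$)
$\frac{2684 + \frac{-4050 - 17294}{-16885 + 3510}}{K + H} = \frac{2684 + \frac{-4050 - 17294}{-16885 + 3510}}{\frac{19238636}{516957} - 34758} = \frac{2684 - \frac{21344}{-13375}}{- \frac{17949152770}{516957}} = \left(2684 - - \frac{21344}{13375}\right) \left(- \frac{516957}{17949152770}\right) = \left(2684 + \frac{21344}{13375}\right) \left(- \frac{516957}{17949152770}\right) = \frac{35919844}{13375} \left(- \frac{516957}{17949152770}\right) = - \frac{9284507397354}{120034959149375}$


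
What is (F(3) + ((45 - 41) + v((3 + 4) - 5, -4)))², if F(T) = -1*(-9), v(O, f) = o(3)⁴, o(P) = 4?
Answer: 72361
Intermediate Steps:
v(O, f) = 256 (v(O, f) = 4⁴ = 256)
F(T) = 9
(F(3) + ((45 - 41) + v((3 + 4) - 5, -4)))² = (9 + ((45 - 41) + 256))² = (9 + (4 + 256))² = (9 + 260)² = 269² = 72361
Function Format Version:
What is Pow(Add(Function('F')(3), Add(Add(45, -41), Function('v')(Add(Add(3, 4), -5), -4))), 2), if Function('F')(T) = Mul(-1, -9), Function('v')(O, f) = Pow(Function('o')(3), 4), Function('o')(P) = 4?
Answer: 72361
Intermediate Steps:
Function('v')(O, f) = 256 (Function('v')(O, f) = Pow(4, 4) = 256)
Function('F')(T) = 9
Pow(Add(Function('F')(3), Add(Add(45, -41), Function('v')(Add(Add(3, 4), -5), -4))), 2) = Pow(Add(9, Add(Add(45, -41), 256)), 2) = Pow(Add(9, Add(4, 256)), 2) = Pow(Add(9, 260), 2) = Pow(269, 2) = 72361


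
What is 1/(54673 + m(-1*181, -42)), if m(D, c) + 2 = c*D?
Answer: 1/62273 ≈ 1.6058e-5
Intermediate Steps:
m(D, c) = -2 + D*c (m(D, c) = -2 + c*D = -2 + D*c)
1/(54673 + m(-1*181, -42)) = 1/(54673 + (-2 - 1*181*(-42))) = 1/(54673 + (-2 - 181*(-42))) = 1/(54673 + (-2 + 7602)) = 1/(54673 + 7600) = 1/62273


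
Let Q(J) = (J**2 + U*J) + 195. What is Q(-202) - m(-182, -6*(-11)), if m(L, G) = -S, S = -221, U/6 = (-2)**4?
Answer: 21386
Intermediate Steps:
U = 96 (U = 6*(-2)**4 = 6*16 = 96)
Q(J) = 195 + J**2 + 96*J (Q(J) = (J**2 + 96*J) + 195 = 195 + J**2 + 96*J)
m(L, G) = 221 (m(L, G) = -1*(-221) = 221)
Q(-202) - m(-182, -6*(-11)) = (195 + (-202)**2 + 96*(-202)) - 1*221 = (195 + 40804 - 19392) - 221 = 21607 - 221 = 21386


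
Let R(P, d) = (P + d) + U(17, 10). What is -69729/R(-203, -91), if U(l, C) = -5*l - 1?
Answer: 69729/380 ≈ 183.50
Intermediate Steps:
U(l, C) = -1 - 5*l
R(P, d) = -86 + P + d (R(P, d) = (P + d) + (-1 - 5*17) = (P + d) + (-1 - 85) = (P + d) - 86 = -86 + P + d)
-69729/R(-203, -91) = -69729/(-86 - 203 - 91) = -69729/(-380) = -69729*(-1/380) = 69729/380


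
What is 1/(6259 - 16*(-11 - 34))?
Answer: 1/6979 ≈ 0.00014329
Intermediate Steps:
1/(6259 - 16*(-11 - 34)) = 1/(6259 - 16*(-45)) = 1/(6259 + 720) = 1/6979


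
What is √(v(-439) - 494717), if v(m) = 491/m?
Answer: I*√95342570506/439 ≈ 703.36*I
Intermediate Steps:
√(v(-439) - 494717) = √(491/(-439) - 494717) = √(491*(-1/439) - 494717) = √(-491/439 - 494717) = √(-217181254/439) = I*√95342570506/439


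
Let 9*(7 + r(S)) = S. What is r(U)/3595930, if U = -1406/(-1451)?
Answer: -90007/46959249870 ≈ -1.9167e-6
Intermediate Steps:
U = 1406/1451 (U = -1406*(-1/1451) = 1406/1451 ≈ 0.96899)
r(S) = -7 + S/9
r(U)/3595930 = (-7 + (⅑)*(1406/1451))/3595930 = (-7 + 1406/13059)*(1/3595930) = -90007/13059*1/3595930 = -90007/46959249870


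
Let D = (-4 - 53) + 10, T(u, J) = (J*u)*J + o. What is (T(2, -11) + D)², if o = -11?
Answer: 33856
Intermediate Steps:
T(u, J) = -11 + u*J² (T(u, J) = (J*u)*J - 11 = u*J² - 11 = -11 + u*J²)
D = -47 (D = -57 + 10 = -47)
(T(2, -11) + D)² = ((-11 + 2*(-11)²) - 47)² = ((-11 + 2*121) - 47)² = ((-11 + 242) - 47)² = (231 - 47)² = 184² = 33856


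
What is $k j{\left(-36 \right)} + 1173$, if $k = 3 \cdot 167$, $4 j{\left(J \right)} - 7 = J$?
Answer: $- \frac{9837}{4} \approx -2459.3$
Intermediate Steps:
$j{\left(J \right)} = \frac{7}{4} + \frac{J}{4}$
$k = 501$
$k j{\left(-36 \right)} + 1173 = 501 \left(\frac{7}{4} + \frac{1}{4} \left(-36\right)\right) + 1173 = 501 \left(\frac{7}{4} - 9\right) + 1173 = 501 \left(- \frac{29}{4}\right) + 1173 = - \frac{14529}{4} + 1173 = - \frac{9837}{4}$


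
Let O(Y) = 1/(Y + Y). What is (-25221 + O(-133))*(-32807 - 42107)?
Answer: 35898719237/19 ≈ 1.8894e+9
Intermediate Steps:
O(Y) = 1/(2*Y)
(-25221 + O(-133))*(-32807 - 42107) = (-25221 + (1/2)/(-133))*(-32807 - 42107) = (-25221 + (1/2)*(-1/133))*(-74914) = (-25221 - 1/266)*(-74914) = -6708787/266*(-74914) = 35898719237/19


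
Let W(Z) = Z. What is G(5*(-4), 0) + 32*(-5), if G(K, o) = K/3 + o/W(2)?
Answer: -500/3 ≈ -166.67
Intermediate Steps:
G(K, o) = o/2 + K/3 (G(K, o) = K/3 + o/2 = o/2 + K/3)
G(5*(-4), 0) + 32*(-5) = ((½)*0 + (5*(-4))/3) + 32*(-5) = (0 + (⅓)*(-20)) - 160 = (0 - 20/3) - 160 = -20/3 - 160 = -500/3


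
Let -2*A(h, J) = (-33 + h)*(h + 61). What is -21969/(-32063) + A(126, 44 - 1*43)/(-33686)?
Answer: 2037703101/2160148436 ≈ 0.94332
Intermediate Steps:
A(h, J) = -(-33 + h)*(61 + h)/2 (A(h, J) = -(-33 + h)*(h + 61)/2 = -(-33 + h)*(61 + h)/2)
-21969/(-32063) + A(126, 44 - 1*43)/(-33686) = -21969/(-32063) + (2013/2 - 14*126 - ½*126²)/(-33686) = -21969*(-1/32063) + (2013/2 - 1764 - ½*15876)*(-1/33686) = 21969/32063 + (2013/2 - 1764 - 7938)*(-1/33686) = 21969/32063 - 17391/2*(-1/33686) = 21969/32063 + 17391/67372 = 2037703101/2160148436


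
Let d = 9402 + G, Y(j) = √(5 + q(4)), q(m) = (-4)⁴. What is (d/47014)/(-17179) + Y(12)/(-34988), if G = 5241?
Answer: -14643/807653506 - 3*√29/34988 ≈ -0.00047987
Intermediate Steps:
q(m) = 256
Y(j) = 3*√29 (Y(j) = √(5 + 256) = √261 = 3*√29)
d = 14643 (d = 9402 + 5241 = 14643)
(d/47014)/(-17179) + Y(12)/(-34988) = (14643/47014)/(-17179) + (3*√29)/(-34988) = (14643*(1/47014))*(-1/17179) + (3*√29)*(-1/34988) = (14643/47014)*(-1/17179) - 3*√29/34988 = -14643/807653506 - 3*√29/34988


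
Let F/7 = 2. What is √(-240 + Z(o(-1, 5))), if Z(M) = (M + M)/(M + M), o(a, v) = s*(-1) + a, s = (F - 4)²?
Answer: I*√239 ≈ 15.46*I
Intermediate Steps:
F = 14 (F = 7*2 = 14)
s = 100 (s = (14 - 4)² = 10² = 100)
o(a, v) = -100 + a (o(a, v) = 100*(-1) + a = -100 + a)
Z(M) = 1 (Z(M) = (2*M)/((2*M)) = (2*M)*(1/(2*M)) = 1)
√(-240 + Z(o(-1, 5))) = √(-240 + 1) = √(-239) = I*√239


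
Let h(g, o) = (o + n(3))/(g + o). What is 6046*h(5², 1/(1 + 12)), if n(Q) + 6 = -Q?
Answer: -350668/163 ≈ -2151.3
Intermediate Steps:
n(Q) = -6 - Q
h(g, o) = (-9 + o)/(g + o) (h(g, o) = (o + (-6 - 1*3))/(g + o) = (o + (-6 - 3))/(g + o) = (o - 9)/(g + o) = (-9 + o)/(g + o))
6046*h(5², 1/(1 + 12)) = 6046*((-9 + 1/(1 + 12))/(5² + 1/(1 + 12))) = 6046*((-9 + 1/13)/(25 + 1/13)) = 6046*(-116/13/(326/13)) = 6046*((13/326)*(-116/13)) = 6046*(-58/163) = -350668/163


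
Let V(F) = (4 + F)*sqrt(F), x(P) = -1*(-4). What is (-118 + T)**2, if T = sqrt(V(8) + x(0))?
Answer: 4*(59 - sqrt(1 + 6*sqrt(2)))**2 ≈ 12508.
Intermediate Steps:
x(P) = 4
V(F) = sqrt(F)*(4 + F)
T = sqrt(4 + 24*sqrt(2)) (T = sqrt(sqrt(8)*(4 + 8) + 4) = sqrt((2*sqrt(2))*12 + 4) = sqrt(24*sqrt(2) + 4) = sqrt(4 + 24*sqrt(2)) ≈ 6.1596)
(-118 + T)**2 = (-118 + 2*sqrt(1 + 6*sqrt(2)))**2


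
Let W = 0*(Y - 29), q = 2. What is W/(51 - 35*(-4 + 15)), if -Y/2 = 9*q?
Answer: 0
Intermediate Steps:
Y = -36 (Y = -18*2 = -2*18 = -36)
W = 0 (W = 0*(-36 - 29) = 0*(-65) = 0)
W/(51 - 35*(-4 + 15)) = 0/(51 - 35*(-4 + 15)) = 0/(51 - 35*11) = 0/(51 - 385) = 0/(-334) = 0*(-1/334) = 0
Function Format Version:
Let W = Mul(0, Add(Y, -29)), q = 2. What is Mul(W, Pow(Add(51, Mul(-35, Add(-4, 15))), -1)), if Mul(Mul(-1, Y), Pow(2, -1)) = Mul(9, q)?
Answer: 0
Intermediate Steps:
Y = -36 (Y = Mul(-2, Mul(9, 2)) = Mul(-2, 18) = -36)
W = 0 (W = Mul(0, Add(-36, -29)) = Mul(0, -65) = 0)
Mul(W, Pow(Add(51, Mul(-35, Add(-4, 15))), -1)) = Mul(0, Pow(Add(51, Mul(-35, Add(-4, 15))), -1)) = Mul(0, Pow(Add(51, Mul(-35, 11)), -1)) = Mul(0, Pow(Add(51, -385), -1)) = Mul(0, Pow(-334, -1)) = Mul(0, Rational(-1, 334)) = 0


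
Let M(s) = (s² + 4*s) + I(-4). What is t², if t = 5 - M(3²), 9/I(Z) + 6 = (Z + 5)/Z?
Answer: 7639696/625 ≈ 12224.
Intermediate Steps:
I(Z) = 9/(-6 + (5 + Z)/Z) (I(Z) = 9/(-6 + (Z + 5)/Z) = 9/(-6 + (5 + Z)/Z))
M(s) = -36/25 + s² + 4*s (M(s) = (s² + 4*s) - 9*(-4)/(-5 + 5*(-4)) = (s² + 4*s) - 9*(-4)/(-5 - 20) = (s² + 4*s) - 9*(-4)/(-25) = (s² + 4*s) - 9*(-4)*(-1/25) = (s² + 4*s) - 36/25 = -36/25 + s² + 4*s)
t = -2764/25 (t = 5 - (-36/25 + (3²)² + 4*3²) = 5 - (-36/25 + 9² + 4*9) = 5 - (-36/25 + 81 + 36) = 5 - 1*2889/25 = 5 - 2889/25 = -2764/25 ≈ -110.56)
t² = (-2764/25)² = 7639696/625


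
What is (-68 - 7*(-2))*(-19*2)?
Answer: 2052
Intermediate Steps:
(-68 - 7*(-2))*(-19*2) = (-68 + 14)*(-38) = -54*(-38) = 2052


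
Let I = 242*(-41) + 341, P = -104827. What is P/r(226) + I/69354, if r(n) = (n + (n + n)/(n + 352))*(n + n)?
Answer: -1192453974271/1027274222160 ≈ -1.1608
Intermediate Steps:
I = -9581 (I = -9922 + 341 = -9581)
r(n) = 2*n*(n + 2*n/(352 + n)) (r(n) = (n + (2*n)/(352 + n))*(2*n) = (n + 2*n/(352 + n))*(2*n) = 2*n*(n + 2*n/(352 + n)))
P/r(226) + I/69354 = -104827*(352 + 226)/(102152*(354 + 226)) - 9581/69354 = -104827/(2*51076*580/578) - 9581*1/69354 = -104827/(2*51076*(1/578)*580) - 9581/69354 = -104827/29624080/289 - 9581/69354 = -104827*289/29624080 - 9581/69354 = -30295003/29624080 - 9581/69354 = -1192453974271/1027274222160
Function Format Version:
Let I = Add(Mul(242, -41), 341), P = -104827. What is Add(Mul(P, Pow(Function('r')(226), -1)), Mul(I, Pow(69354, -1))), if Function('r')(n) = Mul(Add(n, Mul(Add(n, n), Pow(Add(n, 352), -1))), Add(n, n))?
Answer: Rational(-1192453974271, 1027274222160) ≈ -1.1608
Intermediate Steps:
I = -9581 (I = Add(-9922, 341) = -9581)
Function('r')(n) = Mul(2, n, Add(n, Mul(2, n, Pow(Add(352, n), -1)))) (Function('r')(n) = Mul(Add(n, Mul(Mul(2, n), Pow(Add(352, n), -1))), Mul(2, n)) = Mul(Add(n, Mul(2, n, Pow(Add(352, n), -1))), Mul(2, n)) = Mul(2, n, Add(n, Mul(2, n, Pow(Add(352, n), -1)))))
Add(Mul(P, Pow(Function('r')(226), -1)), Mul(I, Pow(69354, -1))) = Add(Mul(-104827, Pow(Mul(2, Pow(226, 2), Pow(Add(352, 226), -1), Add(354, 226)), -1)), Mul(-9581, Pow(69354, -1))) = Add(Mul(-104827, Pow(Mul(2, 51076, Pow(578, -1), 580), -1)), Mul(-9581, Rational(1, 69354))) = Add(Mul(-104827, Pow(Mul(2, 51076, Rational(1, 578), 580), -1)), Rational(-9581, 69354)) = Add(Mul(-104827, Pow(Rational(29624080, 289), -1)), Rational(-9581, 69354)) = Add(Mul(-104827, Rational(289, 29624080)), Rational(-9581, 69354)) = Add(Rational(-30295003, 29624080), Rational(-9581, 69354)) = Rational(-1192453974271, 1027274222160)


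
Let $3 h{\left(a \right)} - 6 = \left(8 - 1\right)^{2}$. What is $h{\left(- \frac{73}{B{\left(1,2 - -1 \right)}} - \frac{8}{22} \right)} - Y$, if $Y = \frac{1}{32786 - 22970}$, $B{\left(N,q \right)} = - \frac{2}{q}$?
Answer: $\frac{179959}{9816} \approx 18.333$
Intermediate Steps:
$Y = \frac{1}{9816} \approx 0.00010187$
$h{\left(a \right)} = \frac{55}{3}$ ($h{\left(a \right)} = 2 + \frac{\left(8 - 1\right)^{2}}{3} = 2 + \frac{7^{2}}{3} = 2 + \frac{1}{3} \cdot 49 = 2 + \frac{49}{3} = \frac{55}{3}$)
$h{\left(- \frac{73}{B{\left(1,2 - -1 \right)}} - \frac{8}{22} \right)} - Y = \frac{55}{3} - \frac{1}{9816} = \frac{179959}{9816}$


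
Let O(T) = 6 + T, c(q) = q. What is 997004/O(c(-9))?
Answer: -997004/3 ≈ -3.3233e+5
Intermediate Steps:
997004/O(c(-9)) = 997004/(6 - 9) = 997004/(-3) = 997004*(-1/3) = -997004/3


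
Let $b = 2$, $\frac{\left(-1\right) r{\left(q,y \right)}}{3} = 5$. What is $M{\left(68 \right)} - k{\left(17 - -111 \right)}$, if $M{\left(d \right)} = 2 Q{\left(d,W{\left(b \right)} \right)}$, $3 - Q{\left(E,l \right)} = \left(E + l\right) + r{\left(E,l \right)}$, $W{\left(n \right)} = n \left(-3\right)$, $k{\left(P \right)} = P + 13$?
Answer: $-229$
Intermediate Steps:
$r{\left(q,y \right)} = -15$ ($r{\left(q,y \right)} = \left(-3\right) 5 = -15$)
$k{\left(P \right)} = 13 + P$
$W{\left(n \right)} = - 3 n$
$Q{\left(E,l \right)} = 18 - E - l$ ($Q{\left(E,l \right)} = 3 - \left(\left(E + l\right) - 15\right) = 3 - \left(-15 + E + l\right) = 18 - E - l$)
$M{\left(d \right)} = 48 - 2 d$ ($M{\left(d \right)} = 2 \left(18 - d - \left(-3\right) 2\right) = 2 \left(18 - d - -6\right) = 2 \left(18 - d + 6\right) = 2 \left(24 - d\right) = 48 - 2 d$)
$M{\left(68 \right)} - k{\left(17 - -111 \right)} = \left(48 - 136\right) - \left(13 + \left(17 - -111\right)\right) = \left(48 - 136\right) - \left(13 + \left(17 + 111\right)\right) = -88 - \left(13 + 128\right) = -88 - 141 = -229$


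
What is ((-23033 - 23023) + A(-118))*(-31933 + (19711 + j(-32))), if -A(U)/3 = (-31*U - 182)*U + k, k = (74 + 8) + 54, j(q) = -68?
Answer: -14551851600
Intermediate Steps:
k = 136 (k = 82 + 54 = 136)
A(U) = -408 - 3*U*(-182 - 31*U) (A(U) = -3*((-31*U - 182)*U + 136) = -3*((-182 - 31*U)*U + 136) = -3*(U*(-182 - 31*U) + 136) = -3*(136 + U*(-182 - 31*U)) = -408 - 3*U*(-182 - 31*U))
((-23033 - 23023) + A(-118))*(-31933 + (19711 + j(-32))) = ((-23033 - 23023) + (-408 + 93*(-118)**2 + 546*(-118)))*(-31933 + (19711 - 68)) = (-46056 + (-408 + 93*13924 - 64428))*(-31933 + 19643) = (-46056 + (-408 + 1294932 - 64428))*(-12290) = (-46056 + 1230096)*(-12290) = 1184040*(-12290) = -14551851600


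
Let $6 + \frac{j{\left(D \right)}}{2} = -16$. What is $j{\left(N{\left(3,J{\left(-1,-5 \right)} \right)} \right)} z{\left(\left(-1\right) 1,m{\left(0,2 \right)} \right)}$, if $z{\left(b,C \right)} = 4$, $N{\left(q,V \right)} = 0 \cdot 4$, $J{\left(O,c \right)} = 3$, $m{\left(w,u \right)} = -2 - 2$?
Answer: $-176$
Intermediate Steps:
$m{\left(w,u \right)} = -4$ ($m{\left(w,u \right)} = -2 - 2 = -4$)
$N{\left(q,V \right)} = 0$
$j{\left(D \right)} = -44$ ($j{\left(D \right)} = -12 + 2 \left(-16\right) = -12 - 32 = -44$)
$j{\left(N{\left(3,J{\left(-1,-5 \right)} \right)} \right)} z{\left(\left(-1\right) 1,m{\left(0,2 \right)} \right)} = \left(-44\right) 4 = -176$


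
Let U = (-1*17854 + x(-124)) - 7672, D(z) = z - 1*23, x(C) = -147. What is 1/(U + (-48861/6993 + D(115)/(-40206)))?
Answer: -5206677/133707410264 ≈ -3.8941e-5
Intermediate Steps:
D(z) = -23 + z (D(z) = z - 23 = -23 + z)
U = -25673 (U = (-1*17854 - 147) - 7672 = (-17854 - 147) - 7672 = -18001 - 7672 = -25673)
1/(U + (-48861/6993 + D(115)/(-40206))) = 1/(-25673 + (-48861/6993 + (-23 + 115)/(-40206))) = 1/(-25673 + (-48861*1/6993 + 92*(-1/40206))) = 1/(-25673 + (-5429/777 - 46/20103)) = 1/(-25673 - 36391643/5206677) = 1/(-133707410264/5206677) = -5206677/133707410264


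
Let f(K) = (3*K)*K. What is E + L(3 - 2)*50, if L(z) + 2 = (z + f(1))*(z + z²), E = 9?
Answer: 309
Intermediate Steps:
f(K) = 3*K²
L(z) = -2 + (3 + z)*(z + z²) (L(z) = -2 + (z + 3*1²)*(z + z²) = -2 + (z + 3*1)*(z + z²) = -2 + (z + 3)*(z + z²) = -2 + (3 + z)*(z + z²))
E + L(3 - 2)*50 = 9 + (-2 + (3 - 2)³ + 3*(3 - 2) + 4*(3 - 2)²)*50 = 9 + (-2 + 1³ + 3*1 + 4*1²)*50 = 9 + (-2 + 1 + 3 + 4*1)*50 = 9 + (-2 + 1 + 3 + 4)*50 = 9 + 6*50 = 9 + 300 = 309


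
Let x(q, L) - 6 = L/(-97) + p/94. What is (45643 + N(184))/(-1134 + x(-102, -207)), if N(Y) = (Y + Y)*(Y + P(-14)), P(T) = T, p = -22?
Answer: -493297477/5133890 ≈ -96.086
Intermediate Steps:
x(q, L) = 271/47 - L/97 (x(q, L) = 6 + (L/(-97) - 22/94) = 6 + (L*(-1/97) - 22*1/94) = 6 + (-L/97 - 11/47) = 6 + (-11/47 - L/97) = 271/47 - L/97)
N(Y) = 2*Y*(-14 + Y) (N(Y) = (Y + Y)*(Y - 14) = (2*Y)*(-14 + Y) = 2*Y*(-14 + Y))
(45643 + N(184))/(-1134 + x(-102, -207)) = (45643 + 2*184*(-14 + 184))/(-1134 + (271/47 - 1/97*(-207))) = (45643 + 2*184*170)/(-1134 + (271/47 + 207/97)) = (45643 + 62560)/(-1134 + 36016/4559) = 108203/(-5133890/4559) = 108203*(-4559/5133890) = -493297477/5133890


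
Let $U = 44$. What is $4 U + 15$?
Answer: $191$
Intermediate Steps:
$4 U + 15 = 4 \cdot 44 + 15 = 176 + 15 = 191$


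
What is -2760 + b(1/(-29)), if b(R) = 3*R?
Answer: -80043/29 ≈ -2760.1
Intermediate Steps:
-2760 + b(1/(-29)) = -2760 + 3/(-29) = -2760 + 3*(-1/29) = -2760 - 3/29 = -80043/29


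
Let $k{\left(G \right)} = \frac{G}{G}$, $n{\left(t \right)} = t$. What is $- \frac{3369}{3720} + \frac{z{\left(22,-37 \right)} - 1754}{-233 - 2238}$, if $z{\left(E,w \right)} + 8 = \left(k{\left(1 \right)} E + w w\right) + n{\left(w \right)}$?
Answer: $- \frac{2269013}{3064040} \approx -0.74053$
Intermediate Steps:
$k{\left(G \right)} = 1$
$z{\left(E,w \right)} = -8 + E + w + w^{2}$ ($z{\left(E,w \right)} = -8 + \left(\left(1 E + w w\right) + w\right) = -8 + \left(\left(E + w^{2}\right) + w\right) = -8 + \left(E + w + w^{2}\right) = -8 + E + w + w^{2}$)
$- \frac{3369}{3720} + \frac{z{\left(22,-37 \right)} - 1754}{-233 - 2238} = - \frac{3369}{3720} + \frac{\left(-8 + 22 - 37 + \left(-37\right)^{2}\right) - 1754}{-233 - 2238} = \left(-3369\right) \frac{1}{3720} + \frac{\left(-8 + 22 - 37 + 1369\right) - 1754}{-2471} = - \frac{1123}{1240} + \left(1346 - 1754\right) \left(- \frac{1}{2471}\right) = - \frac{1123}{1240} - - \frac{408}{2471} = - \frac{1123}{1240} + \frac{408}{2471} = - \frac{2269013}{3064040}$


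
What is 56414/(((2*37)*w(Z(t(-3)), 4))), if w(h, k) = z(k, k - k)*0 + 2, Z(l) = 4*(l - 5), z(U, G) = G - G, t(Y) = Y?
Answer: 28207/74 ≈ 381.18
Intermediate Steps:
z(U, G) = 0
Z(l) = -20 + 4*l (Z(l) = 4*(-5 + l) = -20 + 4*l)
w(h, k) = 2 (w(h, k) = 0*0 + 2 = 0 + 2 = 2)
56414/(((2*37)*w(Z(t(-3)), 4))) = 56414/(((2*37)*2)) = 56414/((74*2)) = 56414/148 = 56414*(1/148) = 28207/74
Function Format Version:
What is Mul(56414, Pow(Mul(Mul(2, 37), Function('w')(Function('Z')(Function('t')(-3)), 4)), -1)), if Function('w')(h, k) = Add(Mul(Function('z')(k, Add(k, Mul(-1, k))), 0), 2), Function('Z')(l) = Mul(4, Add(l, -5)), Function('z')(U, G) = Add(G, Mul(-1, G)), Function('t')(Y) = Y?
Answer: Rational(28207, 74) ≈ 381.18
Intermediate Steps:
Function('z')(U, G) = 0
Function('Z')(l) = Add(-20, Mul(4, l)) (Function('Z')(l) = Mul(4, Add(-5, l)) = Add(-20, Mul(4, l)))
Function('w')(h, k) = 2 (Function('w')(h, k) = Add(Mul(0, 0), 2) = Add(0, 2) = 2)
Mul(56414, Pow(Mul(Mul(2, 37), Function('w')(Function('Z')(Function('t')(-3)), 4)), -1)) = Mul(56414, Pow(Mul(Mul(2, 37), 2), -1)) = Mul(56414, Pow(Mul(74, 2), -1)) = Mul(56414, Pow(148, -1)) = Mul(56414, Rational(1, 148)) = Rational(28207, 74)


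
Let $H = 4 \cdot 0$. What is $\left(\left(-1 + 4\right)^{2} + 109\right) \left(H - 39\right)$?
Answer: $-4602$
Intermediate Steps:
$H = 0$
$\left(\left(-1 + 4\right)^{2} + 109\right) \left(H - 39\right) = \left(\left(-1 + 4\right)^{2} + 109\right) \left(0 - 39\right) = \left(3^{2} + 109\right) \left(-39\right) = \left(9 + 109\right) \left(-39\right) = 118 \left(-39\right) = -4602$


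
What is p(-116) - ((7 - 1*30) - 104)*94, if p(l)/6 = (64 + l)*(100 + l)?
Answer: 16930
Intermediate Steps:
p(l) = 6*(64 + l)*(100 + l) (p(l) = 6*((64 + l)*(100 + l)) = 6*(64 + l)*(100 + l))
p(-116) - ((7 - 1*30) - 104)*94 = (38400 + 6*(-116)² + 984*(-116)) - ((7 - 1*30) - 104)*94 = (38400 + 6*13456 - 114144) - ((7 - 30) - 104)*94 = (38400 + 80736 - 114144) - (-23 - 104)*94 = 4992 - (-127)*94 = 4992 - 1*(-11938) = 4992 + 11938 = 16930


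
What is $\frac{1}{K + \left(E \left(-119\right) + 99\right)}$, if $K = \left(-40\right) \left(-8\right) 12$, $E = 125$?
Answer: $- \frac{1}{10936} \approx -9.1441 \cdot 10^{-5}$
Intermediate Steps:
$K = 3840$ ($K = 320 \cdot 12 = 3840$)
$\frac{1}{K + \left(E \left(-119\right) + 99\right)} = \frac{1}{3840 + \left(125 \left(-119\right) + 99\right)} = \frac{1}{3840 + \left(-14875 + 99\right)} = \frac{1}{3840 - 14776} = \frac{1}{-10936} = - \frac{1}{10936}$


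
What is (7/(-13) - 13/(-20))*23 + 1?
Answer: 927/260 ≈ 3.5654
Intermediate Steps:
(7/(-13) - 13/(-20))*23 + 1 = (7*(-1/13) - 13*(-1/20))*23 + 1 = (-7/13 + 13/20)*23 + 1 = (29/260)*23 + 1 = 667/260 + 1 = 927/260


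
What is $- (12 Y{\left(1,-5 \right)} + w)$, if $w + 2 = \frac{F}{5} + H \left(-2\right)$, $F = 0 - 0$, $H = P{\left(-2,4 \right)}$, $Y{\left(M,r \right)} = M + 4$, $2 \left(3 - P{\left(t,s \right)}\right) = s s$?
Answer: $-68$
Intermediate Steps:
$P{\left(t,s \right)} = 3 - \frac{s^{2}}{2}$ ($P{\left(t,s \right)} = 3 - \frac{s s}{2} = 3 - \frac{s^{2}}{2}$)
$Y{\left(M,r \right)} = 4 + M$
$H = -5$ ($H = 3 - \frac{4^{2}}{2} = 3 - 8 = -5$)
$F = 0$ ($F = 0 + 0 = 0$)
$w = 8$ ($w = -2 + \left(\frac{0}{5} - -10\right) = -2 + \left(0 \cdot \frac{1}{5} + 10\right) = -2 + \left(0 + 10\right) = -2 + 10 = 8$)
$- (12 Y{\left(1,-5 \right)} + w) = - (12 \left(4 + 1\right) + 8) = - (12 \cdot 5 + 8) = - (60 + 8) = \left(-1\right) 68 = -68$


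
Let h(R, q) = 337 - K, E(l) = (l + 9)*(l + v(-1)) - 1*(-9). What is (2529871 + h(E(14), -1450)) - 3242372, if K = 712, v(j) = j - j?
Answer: -712876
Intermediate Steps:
v(j) = 0
E(l) = 9 + l*(9 + l) (E(l) = (l + 9)*(l + 0) - 1*(-9) = (9 + l)*l + 9 = l*(9 + l) + 9 = 9 + l*(9 + l))
h(R, q) = -375 (h(R, q) = 337 - 1*712 = 337 - 712 = -375)
(2529871 + h(E(14), -1450)) - 3242372 = (2529871 - 375) - 3242372 = 2529496 - 3242372 = -712876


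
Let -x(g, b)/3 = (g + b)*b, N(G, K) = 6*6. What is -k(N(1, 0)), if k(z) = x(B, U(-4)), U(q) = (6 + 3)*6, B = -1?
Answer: 8586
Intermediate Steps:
N(G, K) = 36
U(q) = 54 (U(q) = 9*6 = 54)
x(g, b) = -3*b*(b + g) (x(g, b) = -3*(g + b)*b = -3*(b + g)*b = -3*b*(b + g))
k(z) = -8586 (k(z) = -3*54*(54 - 1) = -3*54*53 = -8586)
-k(N(1, 0)) = -1*(-8586) = 8586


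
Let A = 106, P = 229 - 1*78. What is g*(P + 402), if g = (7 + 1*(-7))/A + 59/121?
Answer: 32627/121 ≈ 269.64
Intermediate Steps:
P = 151 (P = 229 - 78 = 151)
g = 59/121 (g = (7 + 1*(-7))/106 + 59/121 = (7 - 7)*(1/106) + 59*(1/121) = 0*(1/106) + 59/121 = 0 + 59/121 = 59/121 ≈ 0.48760)
g*(P + 402) = 59*(151 + 402)/121 = (59/121)*553 = 32627/121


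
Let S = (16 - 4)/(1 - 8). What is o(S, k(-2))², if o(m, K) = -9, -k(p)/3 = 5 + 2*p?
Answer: 81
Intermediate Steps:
k(p) = -15 - 6*p (k(p) = -3*(5 + 2*p) = -15 - 6*p)
S = -12/7 (S = 12/(-7) = 12*(-⅐) = -12/7 ≈ -1.7143)
o(S, k(-2))² = (-9)² = 81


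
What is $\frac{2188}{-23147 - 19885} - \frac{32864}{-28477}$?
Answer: $\frac{337973993}{306355566} \approx 1.1032$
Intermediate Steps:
$\frac{2188}{-23147 - 19885} - \frac{32864}{-28477} = \frac{2188}{-43032} - - \frac{32864}{28477} = 2188 \left(- \frac{1}{43032}\right) + \frac{32864}{28477} = - \frac{547}{10758} + \frac{32864}{28477} = \frac{337973993}{306355566}$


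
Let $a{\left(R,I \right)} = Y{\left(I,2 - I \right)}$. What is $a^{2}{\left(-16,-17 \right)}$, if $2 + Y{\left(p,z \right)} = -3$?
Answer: $25$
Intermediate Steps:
$Y{\left(p,z \right)} = -5$ ($Y{\left(p,z \right)} = -2 - 3 = -5$)
$a{\left(R,I \right)} = -5$
$a^{2}{\left(-16,-17 \right)} = \left(-5\right)^{2} = 25$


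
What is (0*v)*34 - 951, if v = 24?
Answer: -951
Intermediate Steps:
(0*v)*34 - 951 = (0*24)*34 - 951 = 0*34 - 951 = 0 - 951 = -951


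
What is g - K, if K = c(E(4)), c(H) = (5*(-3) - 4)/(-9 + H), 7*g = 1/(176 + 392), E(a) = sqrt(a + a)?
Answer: -679823/290248 - 38*sqrt(2)/73 ≈ -3.0784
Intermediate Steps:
E(a) = sqrt(2)*sqrt(a) (E(a) = sqrt(2*a) = sqrt(2)*sqrt(a))
g = 1/3976 (g = 1/(7*(176 + 392)) = (1/7)/568 = (1/7)*(1/568) = 1/3976 ≈ 0.00025151)
c(H) = -19/(-9 + H) (c(H) = (-15 - 4)/(-9 + H) = -19/(-9 + H))
K = -19/(-9 + 2*sqrt(2)) (K = -19/(-9 + sqrt(2)*sqrt(4)) = -19/(-9 + sqrt(2)*2) = -19/(-9 + 2*sqrt(2)) ≈ 3.0786)
g - K = 1/3976 - (171/73 + 38*sqrt(2)/73) = 1/3976 + (-171/73 - 38*sqrt(2)/73) = -679823/290248 - 38*sqrt(2)/73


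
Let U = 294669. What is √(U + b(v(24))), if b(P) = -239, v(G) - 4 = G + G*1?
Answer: √294430 ≈ 542.61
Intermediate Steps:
v(G) = 4 + 2*G (v(G) = 4 + (G + G*1) = 4 + (G + G) = 4 + 2*G)
√(U + b(v(24))) = √(294669 - 239) = √294430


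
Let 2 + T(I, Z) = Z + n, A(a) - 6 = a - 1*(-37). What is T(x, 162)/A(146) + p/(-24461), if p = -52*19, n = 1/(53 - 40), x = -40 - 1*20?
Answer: 53330857/60100677 ≈ 0.88736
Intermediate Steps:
x = -60 (x = -40 - 20 = -60)
A(a) = 43 + a (A(a) = 6 + (a - 1*(-37)) = 6 + (a + 37) = 6 + (37 + a) = 43 + a)
n = 1/13 ≈ 0.076923
T(I, Z) = -25/13 + Z (T(I, Z) = -2 + (Z + 1/13) = -2 + (1/13 + Z) = -25/13 + Z)
p = -988
T(x, 162)/A(146) + p/(-24461) = (-25/13 + 162)/(43 + 146) - 988/(-24461) = (2081/13)/189 - 988*(-1/24461) = (2081/13)*(1/189) + 988/24461 = 2081/2457 + 988/24461 = 53330857/60100677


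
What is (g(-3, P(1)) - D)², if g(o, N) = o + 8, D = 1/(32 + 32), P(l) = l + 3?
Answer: 101761/4096 ≈ 24.844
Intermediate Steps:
P(l) = 3 + l
D = 1/64 ≈ 0.015625
g(o, N) = 8 + o
(g(-3, P(1)) - D)² = ((8 - 3) - 1*1/64)² = (5 - 1/64)² = (319/64)² = 101761/4096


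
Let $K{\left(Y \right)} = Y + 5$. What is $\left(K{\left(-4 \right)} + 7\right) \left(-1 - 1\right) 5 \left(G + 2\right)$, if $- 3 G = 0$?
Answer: $-160$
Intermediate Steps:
$K{\left(Y \right)} = 5 + Y$
$G = 0$ ($G = \left(- \frac{1}{3}\right) 0 = 0$)
$\left(K{\left(-4 \right)} + 7\right) \left(-1 - 1\right) 5 \left(G + 2\right) = \left(\left(5 - 4\right) + 7\right) \left(-1 - 1\right) 5 \left(0 + 2\right) = \left(1 + 7\right) \left(-2\right) 5 \cdot 2 = 8 \left(\left(-10\right) 2\right) = 8 \left(-20\right) = -160$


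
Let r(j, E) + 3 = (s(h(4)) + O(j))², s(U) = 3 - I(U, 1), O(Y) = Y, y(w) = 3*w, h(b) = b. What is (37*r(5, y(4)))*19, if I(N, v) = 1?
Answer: 32338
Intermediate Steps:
s(U) = 2 (s(U) = 3 - 1*1 = 3 - 1 = 2)
r(j, E) = -3 + (2 + j)²
(37*r(5, y(4)))*19 = (37*(-3 + (2 + 5)²))*19 = (37*(-3 + 7²))*19 = (37*(-3 + 49))*19 = (37*46)*19 = 1702*19 = 32338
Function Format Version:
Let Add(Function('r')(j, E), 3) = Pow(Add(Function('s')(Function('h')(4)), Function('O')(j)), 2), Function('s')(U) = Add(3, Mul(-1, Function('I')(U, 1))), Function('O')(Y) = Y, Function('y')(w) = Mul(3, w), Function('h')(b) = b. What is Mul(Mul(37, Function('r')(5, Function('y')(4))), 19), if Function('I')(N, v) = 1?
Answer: 32338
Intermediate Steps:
Function('s')(U) = 2 (Function('s')(U) = Add(3, Mul(-1, 1)) = Add(3, -1) = 2)
Function('r')(j, E) = Add(-3, Pow(Add(2, j), 2))
Mul(Mul(37, Function('r')(5, Function('y')(4))), 19) = Mul(Mul(37, Add(-3, Pow(Add(2, 5), 2))), 19) = Mul(Mul(37, Add(-3, Pow(7, 2))), 19) = Mul(Mul(37, Add(-3, 49)), 19) = Mul(Mul(37, 46), 19) = Mul(1702, 19) = 32338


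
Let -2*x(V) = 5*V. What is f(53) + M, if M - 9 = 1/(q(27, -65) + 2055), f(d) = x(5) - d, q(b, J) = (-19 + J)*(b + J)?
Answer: -592909/10494 ≈ -56.500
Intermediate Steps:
q(b, J) = (-19 + J)*(J + b)
x(V) = -5*V/2
f(d) = -25/2 - d (f(d) = -5/2*5 - d = -25/2 - d)
M = 47224/5247 (M = 9 + 1/(((-65)² - 19*(-65) - 19*27 - 65*27) + 2055) = 9 + 1/((4225 + 1235 - 513 - 1755) + 2055) = 9 + 1/(3192 + 2055) = 9 + 1/5247 = 47224/5247 ≈ 9.0002)
f(53) + M = (-25/2 - 1*53) + 47224/5247 = (-25/2 - 53) + 47224/5247 = -131/2 + 47224/5247 = -592909/10494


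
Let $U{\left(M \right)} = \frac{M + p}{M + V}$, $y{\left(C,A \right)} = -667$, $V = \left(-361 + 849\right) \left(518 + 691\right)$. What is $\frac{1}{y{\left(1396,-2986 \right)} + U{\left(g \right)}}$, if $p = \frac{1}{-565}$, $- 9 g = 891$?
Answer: $- \frac{17541555}{11700220129} \approx -0.0014993$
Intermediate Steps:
$g = -99$ ($g = \left(- \frac{1}{9}\right) 891 = -99$)
$V = 589992$ ($V = 488 \cdot 1209 = 589992$)
$p = - \frac{1}{565} \approx -0.0017699$
$U{\left(M \right)} = \frac{- \frac{1}{565} + M}{589992 + M}$ ($U{\left(M \right)} = \frac{M - \frac{1}{565}}{M + 589992} = \frac{- \frac{1}{565} + M}{589992 + M}$)
$\frac{1}{y{\left(1396,-2986 \right)} + U{\left(g \right)}} = \frac{1}{-667 + \frac{- \frac{1}{565} - 99}{589992 - 99}} = \frac{1}{-667 + \frac{1}{589893} \left(- \frac{55936}{565}\right)} = \frac{1}{-667 - \frac{2944}{17541555}} = \frac{1}{- \frac{11700220129}{17541555}} = - \frac{17541555}{11700220129}$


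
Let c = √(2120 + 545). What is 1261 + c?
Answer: 1261 + √2665 ≈ 1312.6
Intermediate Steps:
c = √2665 ≈ 51.624
1261 + c = 1261 + √2665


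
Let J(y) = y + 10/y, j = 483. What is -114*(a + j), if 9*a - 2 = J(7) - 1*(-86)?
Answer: -393984/7 ≈ -56283.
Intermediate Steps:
a = 75/7 (a = 2/9 + ((7 + 10/7) - 1*(-86))/9 = 2/9 + ((7 + 10*(1/7)) + 86)/9 = 2/9 + ((7 + 10/7) + 86)/9 = 2/9 + (59/7 + 86)/9 = 2/9 + (1/9)*(661/7) = 2/9 + 661/63 = 75/7 ≈ 10.714)
-114*(a + j) = -114*(75/7 + 483) = -114*3456/7 = -393984/7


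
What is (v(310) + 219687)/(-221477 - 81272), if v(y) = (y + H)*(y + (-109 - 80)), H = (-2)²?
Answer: -257681/302749 ≈ -0.85114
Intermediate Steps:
H = 4
v(y) = (-189 + y)*(4 + y) (v(y) = (y + 4)*(y + (-109 - 80)) = (4 + y)*(y - 189) = (4 + y)*(-189 + y) = (-189 + y)*(4 + y))
(v(310) + 219687)/(-221477 - 81272) = ((-756 + 310² - 185*310) + 219687)/(-221477 - 81272) = ((-756 + 96100 - 57350) + 219687)/(-302749) = (37994 + 219687)*(-1/302749) = 257681*(-1/302749) = -257681/302749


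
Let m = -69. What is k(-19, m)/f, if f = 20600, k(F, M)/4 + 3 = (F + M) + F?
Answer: -11/515 ≈ -0.021359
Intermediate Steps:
k(F, M) = -12 + 4*M + 8*F (k(F, M) = -12 + 4*((F + M) + F) = -12 + 4*(M + 2*F) = -12 + (4*M + 8*F) = -12 + 4*M + 8*F)
k(-19, m)/f = (-12 + 4*(-69) + 8*(-19))/20600 = (-12 - 276 - 152)*(1/20600) = -440*1/20600 = -11/515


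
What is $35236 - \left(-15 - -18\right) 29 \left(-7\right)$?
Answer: $35845$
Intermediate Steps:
$35236 - \left(-15 - -18\right) 29 \left(-7\right) = 35236 - \left(-15 + 18\right) 29 \left(-7\right) = 35236 - 3 \cdot 29 \left(-7\right) = 35236 - 87 \left(-7\right) = 35236 - -609 = 35236 + 609 = 35845$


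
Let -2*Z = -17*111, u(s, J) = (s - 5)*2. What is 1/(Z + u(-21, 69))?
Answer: 2/1783 ≈ 0.0011217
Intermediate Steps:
u(s, J) = -10 + 2*s (u(s, J) = (-5 + s)*2 = -10 + 2*s)
Z = 1887/2 (Z = -(-17)*111/2 = -½*(-1887) = 1887/2 ≈ 943.50)
1/(Z + u(-21, 69)) = 1/(1887/2 + (-10 + 2*(-21))) = 1/(1887/2 + (-10 - 42)) = 1/(1887/2 - 52) = 1/(1783/2) = 2/1783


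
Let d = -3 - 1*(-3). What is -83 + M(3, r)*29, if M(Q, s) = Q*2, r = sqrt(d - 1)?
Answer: 91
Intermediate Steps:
d = 0 (d = -3 + 3 = 0)
r = I (r = sqrt(0 - 1) = sqrt(-1) = I ≈ 1.0*I)
M(Q, s) = 2*Q
-83 + M(3, r)*29 = -83 + (2*3)*29 = -83 + 6*29 = -83 + 174 = 91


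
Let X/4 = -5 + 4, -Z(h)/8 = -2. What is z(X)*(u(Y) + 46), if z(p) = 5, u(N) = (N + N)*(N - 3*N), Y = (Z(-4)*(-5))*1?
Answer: -127770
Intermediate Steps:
Z(h) = 16 (Z(h) = -8*(-2) = 16)
Y = -80 (Y = (16*(-5))*1 = -80*1 = -80)
u(N) = -4*N**2 (u(N) = (2*N)*(-2*N) = -4*N**2)
X = -4 (X = 4*(-5 + 4) = 4*(-1) = -4)
z(X)*(u(Y) + 46) = 5*(-4*(-80)**2 + 46) = 5*(-4*6400 + 46) = 5*(-25600 + 46) = 5*(-25554) = -127770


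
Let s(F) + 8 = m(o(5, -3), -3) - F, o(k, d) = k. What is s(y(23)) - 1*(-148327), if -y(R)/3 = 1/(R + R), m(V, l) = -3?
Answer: 6822539/46 ≈ 1.4832e+5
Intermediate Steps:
y(R) = -3/(2*R) (y(R) = -3/(R + R) = -3*1/(2*R) = -3/(2*R))
s(F) = -11 - F (s(F) = -8 + (-3 - F) = -11 - F)
s(y(23)) - 1*(-148327) = (-11 - (-3)/(2*23)) - 1*(-148327) = (-11 - (-3)/(2*23)) + 148327 = (-11 - 1*(-3/46)) + 148327 = (-11 + 3/46) + 148327 = -503/46 + 148327 = 6822539/46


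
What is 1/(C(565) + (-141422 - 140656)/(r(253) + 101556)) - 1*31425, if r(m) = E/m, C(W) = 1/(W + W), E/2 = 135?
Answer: -140746480995655/4478754749 ≈ -31425.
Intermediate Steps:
E = 270 (E = 2*135 = 270)
C(W) = 1/(2*W)
r(m) = 270/m
1/(C(565) + (-141422 - 140656)/(r(253) + 101556)) - 1*31425 = 1/((½)/565 + (-141422 - 140656)/(270/253 + 101556)) - 1*31425 = 1/((½)*(1/565) - 282078/(270*(1/253) + 101556)) - 31425 = 1/(1/1130 - 282078/(270/253 + 101556)) - 31425 = 1/(1/1130 - 282078/25693938/253) - 31425 = 1/(1/1130 - 282078*253/25693938) - 31425 = 1/(1/1130 - 3964763/1427441) - 31425 = 1/(-4478754749/1613008330) - 31425 = -1613008330/4478754749 - 31425 = -140746480995655/4478754749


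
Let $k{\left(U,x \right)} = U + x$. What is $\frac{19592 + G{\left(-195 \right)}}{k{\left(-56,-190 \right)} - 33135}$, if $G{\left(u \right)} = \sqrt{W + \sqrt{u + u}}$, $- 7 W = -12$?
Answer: $- \frac{19592}{33381} - \frac{\sqrt{84 + 49 i \sqrt{390}}}{233667} \approx -0.58702 - 9.0142 \cdot 10^{-5} i$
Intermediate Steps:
$W = \frac{12}{7}$ ($W = \left(- \frac{1}{7}\right) \left(-12\right) = \frac{12}{7} \approx 1.7143$)
$G{\left(u \right)} = \sqrt{\frac{12}{7} + \sqrt{2} \sqrt{u}}$ ($G{\left(u \right)} = \sqrt{\frac{12}{7} + \sqrt{u + u}} = \sqrt{\frac{12}{7} + \sqrt{2 u}} = \sqrt{\frac{12}{7} + \sqrt{2} \sqrt{u}}$)
$\frac{19592 + G{\left(-195 \right)}}{k{\left(-56,-190 \right)} - 33135} = \frac{19592 + \frac{\sqrt{84 + 49 \sqrt{2} \sqrt{-195}}}{7}}{\left(-56 - 190\right) - 33135} = \frac{19592 + \frac{\sqrt{84 + 49 \sqrt{2} i \sqrt{195}}}{7}}{-246 - 33135} = \frac{19592 + \frac{\sqrt{84 + 49 i \sqrt{390}}}{7}}{-33381} = \left(19592 + \frac{\sqrt{84 + 49 i \sqrt{390}}}{7}\right) \left(- \frac{1}{33381}\right) = - \frac{19592}{33381} - \frac{\sqrt{84 + 49 i \sqrt{390}}}{233667}$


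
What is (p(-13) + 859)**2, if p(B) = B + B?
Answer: 693889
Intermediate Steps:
p(B) = 2*B
(p(-13) + 859)**2 = (2*(-13) + 859)**2 = (-26 + 859)**2 = 833**2 = 693889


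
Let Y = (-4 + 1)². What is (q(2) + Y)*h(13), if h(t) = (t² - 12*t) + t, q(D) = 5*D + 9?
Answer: 728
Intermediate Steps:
q(D) = 9 + 5*D
h(t) = t² - 11*t
Y = 9 (Y = (-3)² = 9)
(q(2) + Y)*h(13) = ((9 + 5*2) + 9)*(13*(-11 + 13)) = ((9 + 10) + 9)*(13*2) = (19 + 9)*26 = 28*26 = 728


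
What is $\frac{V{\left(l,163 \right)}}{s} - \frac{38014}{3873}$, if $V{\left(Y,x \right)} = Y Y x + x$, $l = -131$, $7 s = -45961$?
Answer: $- \frac{77587635520}{178006953} \approx -435.87$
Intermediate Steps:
$s = - \frac{45961}{7}$ ($s = \frac{1}{7} \left(-45961\right) = - \frac{45961}{7} \approx -6565.9$)
$V{\left(Y,x \right)} = x + x Y^{2}$ ($V{\left(Y,x \right)} = Y^{2} x + x = x Y^{2} + x = x + x Y^{2}$)
$\frac{V{\left(l,163 \right)}}{s} - \frac{38014}{3873} = \frac{163 \left(1 + \left(-131\right)^{2}\right)}{- \frac{45961}{7}} - \frac{38014}{3873} = 163 \left(1 + 17161\right) \left(- \frac{7}{45961}\right) - \frac{38014}{3873} = 163 \cdot 17162 \left(- \frac{7}{45961}\right) - \frac{38014}{3873} = 2797406 \left(- \frac{7}{45961}\right) - \frac{38014}{3873} = - \frac{19581842}{45961} - \frac{38014}{3873} = - \frac{77587635520}{178006953}$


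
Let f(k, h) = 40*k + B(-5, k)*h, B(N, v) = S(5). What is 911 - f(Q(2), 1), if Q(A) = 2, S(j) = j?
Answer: 826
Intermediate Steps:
B(N, v) = 5
f(k, h) = 5*h + 40*k (f(k, h) = 40*k + 5*h = 5*h + 40*k)
911 - f(Q(2), 1) = 911 - (5*1 + 40*2) = 911 - (5 + 80) = 911 - 1*85 = 911 - 85 = 826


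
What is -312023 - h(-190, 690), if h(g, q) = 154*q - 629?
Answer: -417654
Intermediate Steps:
h(g, q) = -629 + 154*q
-312023 - h(-190, 690) = -312023 - (-629 + 154*690) = -312023 - (-629 + 106260) = -312023 - 1*105631 = -312023 - 105631 = -417654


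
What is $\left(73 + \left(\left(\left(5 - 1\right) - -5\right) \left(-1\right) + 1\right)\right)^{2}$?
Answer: $4225$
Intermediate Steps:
$\left(73 + \left(\left(\left(5 - 1\right) - -5\right) \left(-1\right) + 1\right)\right)^{2} = \left(73 + \left(\left(4 + 5\right) \left(-1\right) + 1\right)\right)^{2} = \left(73 + \left(9 \left(-1\right) + 1\right)\right)^{2} = \left(73 + \left(-9 + 1\right)\right)^{2} = \left(73 - 8\right)^{2} = 65^{2} = 4225$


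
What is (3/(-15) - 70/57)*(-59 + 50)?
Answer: 1221/95 ≈ 12.853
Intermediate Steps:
(3/(-15) - 70/57)*(-59 + 50) = (3*(-1/15) - 70*1/57)*(-9) = (-⅕ - 70/57)*(-9) = -407/285*(-9) = 1221/95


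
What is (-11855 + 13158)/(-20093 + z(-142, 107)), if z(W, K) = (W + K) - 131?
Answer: -1303/20259 ≈ -0.064317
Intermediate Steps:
z(W, K) = -131 + K + W (z(W, K) = (K + W) - 131 = -131 + K + W)
(-11855 + 13158)/(-20093 + z(-142, 107)) = (-11855 + 13158)/(-20093 + (-131 + 107 - 142)) = 1303/(-20093 - 166) = 1303/(-20259) = 1303*(-1/20259) = -1303/20259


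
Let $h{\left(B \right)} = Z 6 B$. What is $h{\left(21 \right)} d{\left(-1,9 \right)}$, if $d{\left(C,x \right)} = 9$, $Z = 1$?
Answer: $1134$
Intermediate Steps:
$h{\left(B \right)} = 6 B$ ($h{\left(B \right)} = 1 \cdot 6 B = 6 B$)
$h{\left(21 \right)} d{\left(-1,9 \right)} = 6 \cdot 21 \cdot 9 = 126 \cdot 9 = 1134$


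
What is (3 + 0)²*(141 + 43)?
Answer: 1656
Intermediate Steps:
(3 + 0)²*(141 + 43) = 3²*184 = 9*184 = 1656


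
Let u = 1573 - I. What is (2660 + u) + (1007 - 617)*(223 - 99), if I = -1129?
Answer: 53722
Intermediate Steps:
u = 2702 (u = 1573 - 1*(-1129) = 1573 + 1129 = 2702)
(2660 + u) + (1007 - 617)*(223 - 99) = (2660 + 2702) + (1007 - 617)*(223 - 99) = 5362 + 390*124 = 5362 + 48360 = 53722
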